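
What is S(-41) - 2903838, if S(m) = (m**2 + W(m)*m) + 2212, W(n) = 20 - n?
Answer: -2902446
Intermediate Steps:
S(m) = 2212 + m**2 + m*(20 - m) (S(m) = (m**2 + (20 - m)*m) + 2212 = (m**2 + m*(20 - m)) + 2212 = 2212 + m**2 + m*(20 - m))
S(-41) - 2903838 = (2212 + 20*(-41)) - 2903838 = (2212 - 820) - 2903838 = 1392 - 2903838 = -2902446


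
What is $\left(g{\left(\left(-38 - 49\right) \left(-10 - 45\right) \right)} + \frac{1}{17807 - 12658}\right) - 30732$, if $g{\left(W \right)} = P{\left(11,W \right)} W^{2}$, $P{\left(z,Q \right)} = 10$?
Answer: $\frac{1178768386183}{5149} \approx 2.2893 \cdot 10^{8}$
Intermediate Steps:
$g{\left(W \right)} = 10 W^{2}$
$\left(g{\left(\left(-38 - 49\right) \left(-10 - 45\right) \right)} + \frac{1}{17807 - 12658}\right) - 30732 = \left(10 \left(\left(-38 - 49\right) \left(-10 - 45\right)\right)^{2} + \frac{1}{17807 - 12658}\right) - 30732 = \left(10 \left(\left(-87\right) \left(-55\right)\right)^{2} + \frac{1}{5149}\right) - 30732 = \left(10 \cdot 4785^{2} + \frac{1}{5149}\right) - 30732 = \left(10 \cdot 22896225 + \frac{1}{5149}\right) - 30732 = \left(228962250 + \frac{1}{5149}\right) - 30732 = \frac{1178926625251}{5149} - 30732 = \frac{1178768386183}{5149}$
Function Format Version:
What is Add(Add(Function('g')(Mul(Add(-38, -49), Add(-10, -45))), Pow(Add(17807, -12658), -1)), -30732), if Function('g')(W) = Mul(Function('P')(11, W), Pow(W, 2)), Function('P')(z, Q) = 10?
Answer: Rational(1178768386183, 5149) ≈ 2.2893e+8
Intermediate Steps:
Function('g')(W) = Mul(10, Pow(W, 2))
Add(Add(Function('g')(Mul(Add(-38, -49), Add(-10, -45))), Pow(Add(17807, -12658), -1)), -30732) = Add(Add(Mul(10, Pow(Mul(Add(-38, -49), Add(-10, -45)), 2)), Pow(Add(17807, -12658), -1)), -30732) = Add(Add(Mul(10, Pow(Mul(-87, -55), 2)), Pow(5149, -1)), -30732) = Add(Add(Mul(10, Pow(4785, 2)), Rational(1, 5149)), -30732) = Add(Add(Mul(10, 22896225), Rational(1, 5149)), -30732) = Add(Add(228962250, Rational(1, 5149)), -30732) = Add(Rational(1178926625251, 5149), -30732) = Rational(1178768386183, 5149)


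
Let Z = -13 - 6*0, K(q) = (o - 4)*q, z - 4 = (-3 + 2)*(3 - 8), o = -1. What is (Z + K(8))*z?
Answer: -477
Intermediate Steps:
z = 9 (z = 4 + (-3 + 2)*(3 - 8) = 4 - 1*(-5) = 4 + 5 = 9)
K(q) = -5*q (K(q) = (-1 - 4)*q = -5*q)
Z = -13 (Z = -13 + 0 = -13)
(Z + K(8))*z = (-13 - 5*8)*9 = (-13 - 40)*9 = -53*9 = -477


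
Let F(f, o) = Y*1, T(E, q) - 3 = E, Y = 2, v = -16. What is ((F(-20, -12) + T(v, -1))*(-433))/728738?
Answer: 4763/728738 ≈ 0.0065360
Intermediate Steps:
T(E, q) = 3 + E
F(f, o) = 2 (F(f, o) = 2*1 = 2)
((F(-20, -12) + T(v, -1))*(-433))/728738 = ((2 + (3 - 16))*(-433))/728738 = ((2 - 13)*(-433))*(1/728738) = -11*(-433)*(1/728738) = 4763*(1/728738) = 4763/728738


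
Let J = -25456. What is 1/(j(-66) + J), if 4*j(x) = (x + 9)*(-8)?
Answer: -1/25342 ≈ -3.9460e-5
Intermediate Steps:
j(x) = -18 - 2*x (j(x) = ((x + 9)*(-8))/4 = ((9 + x)*(-8))/4 = (-72 - 8*x)/4 = -18 - 2*x)
1/(j(-66) + J) = 1/((-18 - 2*(-66)) - 25456) = 1/((-18 + 132) - 25456) = 1/(114 - 25456) = 1/(-25342) = -1/25342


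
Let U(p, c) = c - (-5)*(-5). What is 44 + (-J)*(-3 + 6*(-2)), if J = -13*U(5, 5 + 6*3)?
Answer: 434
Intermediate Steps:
U(p, c) = -25 + c (U(p, c) = c - 1*25 = c - 25 = -25 + c)
J = 26 (J = -13*(-25 + (5 + 6*3)) = -13*(-25 + (5 + 18)) = -13*(-25 + 23) = -13*(-2) = 26)
44 + (-J)*(-3 + 6*(-2)) = 44 + (-1*26)*(-3 + 6*(-2)) = 44 - 26*(-3 - 12) = 44 - 26*(-15) = 44 + 390 = 434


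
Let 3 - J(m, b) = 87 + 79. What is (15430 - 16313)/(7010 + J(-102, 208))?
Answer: -883/6847 ≈ -0.12896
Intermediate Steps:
J(m, b) = -163 (J(m, b) = 3 - (87 + 79) = 3 - 1*166 = 3 - 166 = -163)
(15430 - 16313)/(7010 + J(-102, 208)) = (15430 - 16313)/(7010 - 163) = -883/6847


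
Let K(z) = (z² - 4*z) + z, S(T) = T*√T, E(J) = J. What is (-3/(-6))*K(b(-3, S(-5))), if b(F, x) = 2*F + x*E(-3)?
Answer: -1071/2 - 225*I*√5/2 ≈ -535.5 - 251.56*I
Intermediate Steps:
S(T) = T^(3/2)
b(F, x) = -3*x + 2*F (b(F, x) = 2*F + x*(-3) = 2*F - 3*x = -3*x + 2*F)
K(z) = z² - 3*z
(-3/(-6))*K(b(-3, S(-5))) = (-3/(-6))*((-(-15)*I*√5 + 2*(-3))*(-3 + (-(-15)*I*√5 + 2*(-3)))) = (-3*(-⅙))*((-(-15)*I*√5 - 6)*(-3 + (-(-15)*I*√5 - 6))) = ((15*I*√5 - 6)*(-3 + (15*I*√5 - 6)))/2 = ((-6 + 15*I*√5)*(-3 + (-6 + 15*I*√5)))/2 = ((-6 + 15*I*√5)*(-9 + 15*I*√5))/2 = ((-9 + 15*I*√5)*(-6 + 15*I*√5))/2 = (-9 + 15*I*√5)*(-6 + 15*I*√5)/2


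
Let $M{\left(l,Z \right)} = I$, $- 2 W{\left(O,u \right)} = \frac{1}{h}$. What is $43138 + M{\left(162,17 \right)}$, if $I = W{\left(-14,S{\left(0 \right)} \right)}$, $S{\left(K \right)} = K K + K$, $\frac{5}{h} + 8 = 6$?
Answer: $\frac{215691}{5} \approx 43138.0$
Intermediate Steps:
$h = - \frac{5}{2}$ ($h = \frac{5}{-8 + 6} = \frac{5}{-2} = 5 \left(- \frac{1}{2}\right) = - \frac{5}{2} \approx -2.5$)
$S{\left(K \right)} = K + K^{2}$ ($S{\left(K \right)} = K^{2} + K = K + K^{2}$)
$W{\left(O,u \right)} = \frac{1}{5}$ ($W{\left(O,u \right)} = - \frac{1}{2 \left(- \frac{5}{2}\right)} = \left(- \frac{1}{2}\right) \left(- \frac{2}{5}\right) = \frac{1}{5}$)
$I = \frac{1}{5} \approx 0.2$
$M{\left(l,Z \right)} = \frac{1}{5}$
$43138 + M{\left(162,17 \right)} = 43138 + \frac{1}{5} = \frac{215691}{5}$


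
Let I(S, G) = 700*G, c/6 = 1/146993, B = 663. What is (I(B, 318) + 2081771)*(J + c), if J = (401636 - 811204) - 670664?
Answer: -365903103427699270/146993 ≈ -2.4893e+12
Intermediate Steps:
J = -1080232 (J = -409568 - 670664 = -1080232)
c = 6/146993 ≈ 4.0818e-5
(I(B, 318) + 2081771)*(J + c) = (700*318 + 2081771)*(-1080232 + 6/146993) = (222600 + 2081771)*(-158786542370/146993) = 2304371*(-158786542370/146993) = -365903103427699270/146993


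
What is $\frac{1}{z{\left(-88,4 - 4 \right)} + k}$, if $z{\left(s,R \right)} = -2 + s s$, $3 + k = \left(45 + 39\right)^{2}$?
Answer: $\frac{1}{14795} \approx 6.759 \cdot 10^{-5}$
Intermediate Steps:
$k = 7053$ ($k = -3 + \left(45 + 39\right)^{2} = -3 + 84^{2} = -3 + 7056 = 7053$)
$z{\left(s,R \right)} = -2 + s^{2}$
$\frac{1}{z{\left(-88,4 - 4 \right)} + k} = \frac{1}{\left(-2 + \left(-88\right)^{2}\right) + 7053} = \frac{1}{\left(-2 + 7744\right) + 7053} = \frac{1}{7742 + 7053} = \frac{1}{14795}$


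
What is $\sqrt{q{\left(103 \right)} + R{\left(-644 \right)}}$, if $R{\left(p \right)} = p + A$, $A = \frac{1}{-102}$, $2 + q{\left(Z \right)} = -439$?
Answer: $\frac{i \sqrt{11288442}}{102} \approx 32.94 i$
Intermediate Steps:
$q{\left(Z \right)} = -441$ ($q{\left(Z \right)} = -2 - 439 = -441$)
$A = - \frac{1}{102} \approx -0.0098039$
$R{\left(p \right)} = - \frac{1}{102} + p$ ($R{\left(p \right)} = p - \frac{1}{102} = - \frac{1}{102} + p$)
$\sqrt{q{\left(103 \right)} + R{\left(-644 \right)}} = \sqrt{-441 - \frac{65689}{102}} = \sqrt{- \frac{110671}{102}} = \frac{i \sqrt{11288442}}{102}$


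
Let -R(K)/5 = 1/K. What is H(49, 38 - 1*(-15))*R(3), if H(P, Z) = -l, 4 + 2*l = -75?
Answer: -395/6 ≈ -65.833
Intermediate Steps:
R(K) = -5/K
l = -79/2 (l = -2 + (½)*(-75) = -2 - 75/2 = -79/2 ≈ -39.500)
H(P, Z) = 79/2 (H(P, Z) = -1*(-79/2) = 79/2)
H(49, 38 - 1*(-15))*R(3) = 79*(-5/3)/2 = 79*(-5*⅓)/2 = (79/2)*(-5/3) = -395/6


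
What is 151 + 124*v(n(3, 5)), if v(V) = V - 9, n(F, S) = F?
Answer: -593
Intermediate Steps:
v(V) = -9 + V
151 + 124*v(n(3, 5)) = 151 + 124*(-9 + 3) = 151 + 124*(-6) = 151 - 744 = -593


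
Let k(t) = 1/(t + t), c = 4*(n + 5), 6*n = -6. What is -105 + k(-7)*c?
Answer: -743/7 ≈ -106.14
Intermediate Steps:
n = -1 (n = (⅙)*(-6) = -1)
c = 16 (c = 4*(-1 + 5) = 4*4 = 16)
k(t) = 1/(2*t)
-105 + k(-7)*c = -105 + ((½)/(-7))*16 = -105 + ((½)*(-⅐))*16 = -105 - 1/14*16 = -105 - 8/7 = -743/7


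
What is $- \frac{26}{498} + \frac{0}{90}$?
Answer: $- \frac{13}{249} \approx -0.052209$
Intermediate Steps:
$- \frac{26}{498} + \frac{0}{90} = \left(-26\right) \frac{1}{498} + 0 \cdot \frac{1}{90} = - \frac{13}{249} + 0 = - \frac{13}{249}$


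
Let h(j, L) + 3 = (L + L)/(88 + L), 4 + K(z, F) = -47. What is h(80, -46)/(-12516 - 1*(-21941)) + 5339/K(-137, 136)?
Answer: -117414126/1121575 ≈ -104.69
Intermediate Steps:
K(z, F) = -51 (K(z, F) = -4 - 47 = -51)
h(j, L) = -3 + 2*L/(88 + L) (h(j, L) = -3 + (L + L)/(88 + L) = -3 + (2*L)/(88 + L) = -3 + 2*L/(88 + L))
h(80, -46)/(-12516 - 1*(-21941)) + 5339/K(-137, 136) = ((-264 - 1*(-46))/(88 - 46))/(-12516 - 1*(-21941)) + 5339/(-51) = ((-264 + 46)/42)/(-12516 + 21941) + 5339*(-1/51) = ((1/42)*(-218))/9425 - 5339/51 = -109/21*1/9425 - 5339/51 = -109/197925 - 5339/51 = -117414126/1121575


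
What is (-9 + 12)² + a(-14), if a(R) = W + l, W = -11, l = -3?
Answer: -5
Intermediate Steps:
a(R) = -14 (a(R) = -11 - 3 = -14)
(-9 + 12)² + a(-14) = (-9 + 12)² - 14 = 3² - 14 = 9 - 14 = -5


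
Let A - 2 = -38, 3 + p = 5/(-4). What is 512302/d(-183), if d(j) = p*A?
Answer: 512302/153 ≈ 3348.4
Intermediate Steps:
p = -17/4 (p = -3 + 5/(-4) = -3 + 5*(-¼) = -3 - 5/4 = -17/4 ≈ -4.2500)
A = -36 (A = 2 - 38 = -36)
d(j) = 153 (d(j) = -17/4*(-36) = 153)
512302/d(-183) = 512302/153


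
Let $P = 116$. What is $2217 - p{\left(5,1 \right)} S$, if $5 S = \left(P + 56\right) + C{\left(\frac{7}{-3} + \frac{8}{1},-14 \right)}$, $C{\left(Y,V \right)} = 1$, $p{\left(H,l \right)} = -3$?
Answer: $\frac{11604}{5} \approx 2320.8$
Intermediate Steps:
$S = \frac{173}{5}$ ($S = \frac{\left(116 + 56\right) + 1}{5} = \frac{172 + 1}{5} = \frac{1}{5} \cdot 173 = \frac{173}{5} \approx 34.6$)
$2217 - p{\left(5,1 \right)} S = 2217 - \left(-3\right) \frac{173}{5} = 2217 - - \frac{519}{5} = 2217 + \frac{519}{5} = \frac{11604}{5}$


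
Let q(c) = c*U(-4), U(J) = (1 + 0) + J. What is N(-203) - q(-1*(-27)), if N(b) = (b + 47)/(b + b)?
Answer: 16521/203 ≈ 81.384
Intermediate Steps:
U(J) = 1 + J
N(b) = (47 + b)/(2*b) (N(b) = (47 + b)/((2*b)) = (47 + b)*(1/(2*b)) = (47 + b)/(2*b))
q(c) = -3*c (q(c) = c*(1 - 4) = c*(-3) = -3*c)
N(-203) - q(-1*(-27)) = (1/2)*(47 - 203)/(-203) - (-3)*(-1*(-27)) = (1/2)*(-1/203)*(-156) - (-3)*27 = 78/203 - 1*(-81) = 78/203 + 81 = 16521/203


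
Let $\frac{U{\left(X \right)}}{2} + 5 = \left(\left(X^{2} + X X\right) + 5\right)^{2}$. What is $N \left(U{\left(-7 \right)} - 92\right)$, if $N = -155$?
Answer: $-3272980$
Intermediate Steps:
$U{\left(X \right)} = -10 + 2 \left(5 + 2 X^{2}\right)^{2}$ ($U{\left(X \right)} = -10 + 2 \left(\left(X^{2} + X X\right) + 5\right)^{2} = -10 + 2 \left(\left(X^{2} + X^{2}\right) + 5\right)^{2} = -10 + 2 \left(2 X^{2} + 5\right)^{2} = -10 + 2 \left(5 + 2 X^{2}\right)^{2}$)
$N \left(U{\left(-7 \right)} - 92\right) = - 155 \left(\left(-10 + 2 \left(5 + 2 \left(-7\right)^{2}\right)^{2}\right) - 92\right) = - 155 \left(\left(-10 + 2 \left(5 + 2 \cdot 49\right)^{2}\right) - 92\right) = - 155 \left(\left(-10 + 2 \left(5 + 98\right)^{2}\right) - 92\right) = - 155 \left(\left(-10 + 2 \cdot 103^{2}\right) - 92\right) = - 155 \left(\left(-10 + 2 \cdot 10609\right) - 92\right) = - 155 \left(\left(-10 + 21218\right) - 92\right) = - 155 \left(21208 - 92\right) = \left(-155\right) 21116 = -3272980$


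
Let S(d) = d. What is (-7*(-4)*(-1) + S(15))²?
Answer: 169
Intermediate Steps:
(-7*(-4)*(-1) + S(15))² = (-7*(-4)*(-1) + 15)² = (28*(-1) + 15)² = (-28 + 15)² = (-13)² = 169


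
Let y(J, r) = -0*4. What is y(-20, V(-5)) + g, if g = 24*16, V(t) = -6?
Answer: 384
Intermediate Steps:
y(J, r) = 0 (y(J, r) = -6*0 = 0)
g = 384
y(-20, V(-5)) + g = 0 + 384 = 384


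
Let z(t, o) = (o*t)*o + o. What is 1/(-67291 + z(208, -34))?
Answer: 1/173123 ≈ 5.7762e-6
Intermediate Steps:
z(t, o) = o + t*o² (z(t, o) = t*o² + o = o + t*o²)
1/(-67291 + z(208, -34)) = 1/(-67291 - 34*(1 - 34*208)) = 1/(-67291 - 34*(1 - 7072)) = 1/(-67291 - 34*(-7071)) = 1/(-67291 + 240414) = 1/173123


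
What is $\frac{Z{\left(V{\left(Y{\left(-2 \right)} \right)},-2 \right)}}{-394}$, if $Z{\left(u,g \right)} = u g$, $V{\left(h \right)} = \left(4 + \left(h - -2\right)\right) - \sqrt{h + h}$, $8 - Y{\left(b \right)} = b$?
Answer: $\frac{16}{197} - \frac{2 \sqrt{5}}{197} \approx 0.058517$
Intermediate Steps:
$Y{\left(b \right)} = 8 - b$
$V{\left(h \right)} = 6 + h - \sqrt{2} \sqrt{h}$ ($V{\left(h \right)} = \left(4 + \left(h + 2\right)\right) - \sqrt{2 h} = \left(4 + \left(2 + h\right)\right) - \sqrt{2} \sqrt{h} = \left(6 + h\right) - \sqrt{2} \sqrt{h} = 6 + h - \sqrt{2} \sqrt{h}$)
$Z{\left(u,g \right)} = g u$
$\frac{Z{\left(V{\left(Y{\left(-2 \right)} \right)},-2 \right)}}{-394} = \frac{\left(-2\right) \left(6 + \left(8 - -2\right) - \sqrt{2} \sqrt{8 - -2}\right)}{-394} = - 2 \left(6 + \left(8 + 2\right) - \sqrt{2} \sqrt{8 + 2}\right) \left(- \frac{1}{394}\right) = - 2 \left(6 + 10 - \sqrt{2} \sqrt{10}\right) \left(- \frac{1}{394}\right) = - 2 \left(6 + 10 - 2 \sqrt{5}\right) \left(- \frac{1}{394}\right) = - 2 \left(16 - 2 \sqrt{5}\right) \left(- \frac{1}{394}\right) = \left(-32 + 4 \sqrt{5}\right) \left(- \frac{1}{394}\right) = \frac{16}{197} - \frac{2 \sqrt{5}}{197}$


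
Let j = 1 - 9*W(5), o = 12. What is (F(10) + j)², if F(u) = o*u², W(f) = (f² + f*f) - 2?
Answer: 591361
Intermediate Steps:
W(f) = -2 + 2*f² (W(f) = (f² + f²) - 2 = 2*f² - 2 = -2 + 2*f²)
F(u) = 12*u²
j = -431 (j = 1 - 9*(-2 + 2*5²) = 1 - 9*(-2 + 2*25) = 1 - 9*(-2 + 50) = 1 - 9*48 = 1 - 432 = -431)
(F(10) + j)² = (12*10² - 431)² = (12*100 - 431)² = (1200 - 431)² = 769² = 591361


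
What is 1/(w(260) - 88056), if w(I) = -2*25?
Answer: -1/88106 ≈ -1.1350e-5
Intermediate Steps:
w(I) = -50
1/(w(260) - 88056) = 1/(-50 - 88056) = 1/(-88106) = -1/88106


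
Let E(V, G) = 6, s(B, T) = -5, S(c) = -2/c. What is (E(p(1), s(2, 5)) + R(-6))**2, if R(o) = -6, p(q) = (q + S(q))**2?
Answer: 0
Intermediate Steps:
p(q) = (q - 2/q)**2
(E(p(1), s(2, 5)) + R(-6))**2 = (6 - 6)**2 = 0**2 = 0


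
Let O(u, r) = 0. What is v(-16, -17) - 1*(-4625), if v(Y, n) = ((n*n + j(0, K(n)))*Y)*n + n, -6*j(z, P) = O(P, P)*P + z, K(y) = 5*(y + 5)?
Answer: 83216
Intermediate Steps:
K(y) = 25 + 5*y (K(y) = 5*(5 + y) = 25 + 5*y)
j(z, P) = -z/6 (j(z, P) = -(0*P + z)/6 = -(0 + z)/6 = -z/6)
v(Y, n) = n + Y*n³ (v(Y, n) = ((n*n - ⅙*0)*Y)*n + n = ((n² + 0)*Y)*n + n = (n²*Y)*n + n = (Y*n²)*n + n = Y*n³ + n = n + Y*n³)
v(-16, -17) - 1*(-4625) = (-17 - 16*(-17)³) - 1*(-4625) = (-17 - 16*(-4913)) + 4625 = (-17 + 78608) + 4625 = 78591 + 4625 = 83216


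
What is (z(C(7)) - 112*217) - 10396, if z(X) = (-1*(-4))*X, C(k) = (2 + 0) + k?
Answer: -34664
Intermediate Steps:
C(k) = 2 + k
z(X) = 4*X
(z(C(7)) - 112*217) - 10396 = (4*(2 + 7) - 112*217) - 10396 = (4*9 - 24304) - 10396 = (36 - 24304) - 10396 = -24268 - 10396 = -34664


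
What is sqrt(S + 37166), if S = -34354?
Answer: 2*sqrt(703) ≈ 53.028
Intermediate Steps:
sqrt(S + 37166) = sqrt(-34354 + 37166) = sqrt(2812) = 2*sqrt(703)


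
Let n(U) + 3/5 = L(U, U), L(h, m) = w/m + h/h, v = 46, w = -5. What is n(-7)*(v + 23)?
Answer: 2691/35 ≈ 76.886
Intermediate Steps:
L(h, m) = 1 - 5/m (L(h, m) = -5/m + h/h = -5/m + 1 = 1 - 5/m)
n(U) = -⅗ + (-5 + U)/U
n(-7)*(v + 23) = (⅖ - 5/(-7))*(46 + 23) = (⅖ - 5*(-⅐))*69 = (⅖ + 5/7)*69 = (39/35)*69 = 2691/35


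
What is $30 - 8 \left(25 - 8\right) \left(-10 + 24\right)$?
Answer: $-1874$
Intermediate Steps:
$30 - 8 \left(25 - 8\right) \left(-10 + 24\right) = 30 - 8 \cdot 17 \cdot 14 = 30 - 1904 = -1874$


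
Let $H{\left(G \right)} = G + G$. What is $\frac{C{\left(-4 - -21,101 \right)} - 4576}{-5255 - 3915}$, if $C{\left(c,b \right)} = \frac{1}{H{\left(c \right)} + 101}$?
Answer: $\frac{617759}{1237950} \approx 0.49902$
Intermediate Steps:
$H{\left(G \right)} = 2 G$
$C{\left(c,b \right)} = \frac{1}{101 + 2 c}$ ($C{\left(c,b \right)} = \frac{1}{2 c + 101} = \frac{1}{101 + 2 c}$)
$\frac{C{\left(-4 - -21,101 \right)} - 4576}{-5255 - 3915} = \frac{\frac{1}{101 + 2 \left(-4 - -21\right)} - 4576}{-5255 - 3915} = \frac{\frac{1}{101 + 2 \left(-4 + 21\right)} - 4576}{-9170} = \left(\frac{1}{101 + 2 \cdot 17} - 4576\right) \left(- \frac{1}{9170}\right) = \left(\frac{1}{101 + 34} - 4576\right) \left(- \frac{1}{9170}\right) = \left(\frac{1}{135} - 4576\right) \left(- \frac{1}{9170}\right) = \left(- \frac{617759}{135}\right) \left(- \frac{1}{9170}\right) = \frac{617759}{1237950}$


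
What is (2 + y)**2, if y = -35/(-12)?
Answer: 3481/144 ≈ 24.174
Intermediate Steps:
y = 35/12 (y = -35*(-1/12) = 35/12 ≈ 2.9167)
(2 + y)**2 = (2 + 35/12)**2 = (59/12)**2 = 3481/144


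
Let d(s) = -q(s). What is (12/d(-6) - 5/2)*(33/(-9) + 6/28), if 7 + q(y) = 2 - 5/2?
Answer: 87/28 ≈ 3.1071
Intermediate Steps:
q(y) = -15/2 (q(y) = -7 + (2 - 5/2) = -7 - 1/2 = -15/2)
d(s) = 15/2 (d(s) = -1*(-15/2) = 15/2)
(12/d(-6) - 5/2)*(33/(-9) + 6/28) = (12/(15/2) - 5/2)*(33/(-9) + 6/28) = (12*(2/15) - 5*1/2)*(33*(-1/9) + 6*(1/28)) = (8/5 - 5/2)*(-11/3 + 3/14) = -9/10*(-145/42) = 87/28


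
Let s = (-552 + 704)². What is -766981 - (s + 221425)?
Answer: -1011510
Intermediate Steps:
s = 23104 (s = 152² = 23104)
-766981 - (s + 221425) = -766981 - (23104 + 221425) = -766981 - 1*244529 = -766981 - 244529 = -1011510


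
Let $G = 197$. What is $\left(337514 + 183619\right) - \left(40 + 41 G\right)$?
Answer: $513016$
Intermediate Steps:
$\left(337514 + 183619\right) - \left(40 + 41 G\right) = \left(337514 + 183619\right) - 8117 = 521133 - 8117 = 513016$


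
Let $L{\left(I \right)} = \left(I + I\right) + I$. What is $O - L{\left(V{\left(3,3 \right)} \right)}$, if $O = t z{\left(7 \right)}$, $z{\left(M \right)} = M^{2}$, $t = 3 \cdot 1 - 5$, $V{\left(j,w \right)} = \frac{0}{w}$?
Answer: $-98$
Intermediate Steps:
$V{\left(j,w \right)} = 0$
$t = -2$ ($t = 3 - 5 = -2$)
$L{\left(I \right)} = 3 I$ ($L{\left(I \right)} = 2 I + I = 3 I$)
$O = -98$ ($O = - 2 \cdot 7^{2} = \left(-2\right) 49 = -98$)
$O - L{\left(V{\left(3,3 \right)} \right)} = -98 - 3 \cdot 0 = -98 - 0 = -98 + 0 = -98$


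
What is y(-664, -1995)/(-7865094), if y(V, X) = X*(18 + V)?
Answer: -214795/1310849 ≈ -0.16386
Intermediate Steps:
y(-664, -1995)/(-7865094) = -1995*(18 - 664)/(-7865094) = -1995*(-646)*(-1/7865094) = 1288770*(-1/7865094) = -214795/1310849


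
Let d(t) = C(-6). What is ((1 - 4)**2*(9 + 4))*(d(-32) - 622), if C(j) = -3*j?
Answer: -70668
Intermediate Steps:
d(t) = 18 (d(t) = -3*(-6) = 18)
((1 - 4)**2*(9 + 4))*(d(-32) - 622) = ((1 - 4)**2*(9 + 4))*(18 - 622) = ((-3)**2*13)*(-604) = (9*13)*(-604) = 117*(-604) = -70668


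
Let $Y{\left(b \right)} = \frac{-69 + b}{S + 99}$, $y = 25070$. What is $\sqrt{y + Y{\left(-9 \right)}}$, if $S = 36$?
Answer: $\frac{2 \sqrt{1410155}}{15} \approx 158.33$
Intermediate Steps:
$Y{\left(b \right)} = - \frac{23}{45} + \frac{b}{135}$ ($Y{\left(b \right)} = \frac{-69 + b}{36 + 99} = \frac{-69 + b}{135} = \left(-69 + b\right) \frac{1}{135} = - \frac{23}{45} + \frac{b}{135}$)
$\sqrt{y + Y{\left(-9 \right)}} = \sqrt{25070 + \left(- \frac{23}{45} + \frac{1}{135} \left(-9\right)\right)} = \sqrt{25070 - \frac{26}{45}} = \sqrt{\frac{1128124}{45}} = \frac{2 \sqrt{1410155}}{15}$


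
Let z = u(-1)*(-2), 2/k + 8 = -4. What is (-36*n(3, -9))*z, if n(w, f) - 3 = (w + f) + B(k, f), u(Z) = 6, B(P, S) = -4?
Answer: -3024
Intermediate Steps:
k = -⅙ (k = 2/(-8 - 4) = 2/(-12) = 2*(-1/12) = -⅙ ≈ -0.16667)
z = -12 (z = 6*(-2) = -12)
n(w, f) = -1 + f + w (n(w, f) = 3 + ((w + f) - 4) = 3 + ((f + w) - 4) = 3 + (-4 + f + w) = -1 + f + w)
(-36*n(3, -9))*z = -36*(-1 - 9 + 3)*(-12) = -36*(-7)*(-12) = 252*(-12) = -3024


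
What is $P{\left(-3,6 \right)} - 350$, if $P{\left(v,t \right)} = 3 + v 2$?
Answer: $-353$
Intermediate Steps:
$P{\left(v,t \right)} = 3 + 2 v$
$P{\left(-3,6 \right)} - 350 = \left(3 + 2 \left(-3\right)\right) - 350 = \left(3 - 6\right) - 350 = -3 - 350 = -353$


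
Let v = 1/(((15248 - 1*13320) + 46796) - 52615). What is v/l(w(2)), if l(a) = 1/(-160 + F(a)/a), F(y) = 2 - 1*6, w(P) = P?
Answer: 54/1297 ≈ 0.041635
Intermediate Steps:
F(y) = -4 (F(y) = 2 - 6 = -4)
l(a) = 1/(-160 - 4/a)
v = -1/3891 (v = 1/(((15248 - 13320) + 46796) - 52615) = 1/((1928 + 46796) - 52615) = 1/(48724 - 52615) = 1/(-3891) = -1/3891 ≈ -0.00025700)
v/l(w(2)) = -1/(3891*((-1*2/(4 + 160*2)))) = -1/(3891*((-1*2/(4 + 320)))) = -1/(3891*((-1*2/324))) = -1/(3891*((-1*2*1/324))) = -1/(3891*(-1/162)) = -1/3891*(-162) = 54/1297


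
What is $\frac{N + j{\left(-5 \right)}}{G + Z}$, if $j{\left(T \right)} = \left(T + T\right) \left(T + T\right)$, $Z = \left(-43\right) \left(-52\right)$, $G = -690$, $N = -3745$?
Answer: $- \frac{3645}{1546} \approx -2.3577$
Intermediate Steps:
$Z = 2236$
$j{\left(T \right)} = 4 T^{2}$ ($j{\left(T \right)} = 2 T 2 T = 4 T^{2}$)
$\frac{N + j{\left(-5 \right)}}{G + Z} = \frac{-3745 + 4 \left(-5\right)^{2}}{-690 + 2236} = \frac{-3745 + 4 \cdot 25}{1546} = \left(-3745 + 100\right) \frac{1}{1546} = \left(-3645\right) \frac{1}{1546} = - \frac{3645}{1546}$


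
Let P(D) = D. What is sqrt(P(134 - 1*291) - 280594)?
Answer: I*sqrt(280751) ≈ 529.86*I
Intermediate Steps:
sqrt(P(134 - 1*291) - 280594) = sqrt((134 - 1*291) - 280594) = sqrt((134 - 291) - 280594) = sqrt(-157 - 280594) = sqrt(-280751) = I*sqrt(280751)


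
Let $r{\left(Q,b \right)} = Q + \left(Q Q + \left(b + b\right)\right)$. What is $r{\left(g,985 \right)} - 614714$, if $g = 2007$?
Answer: $3417312$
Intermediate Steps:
$r{\left(Q,b \right)} = Q + Q^{2} + 2 b$ ($r{\left(Q,b \right)} = Q + \left(Q^{2} + 2 b\right) = Q + Q^{2} + 2 b$)
$r{\left(g,985 \right)} - 614714 = \left(2007 + 2007^{2} + 2 \cdot 985\right) - 614714 = \left(2007 + 4028049 + 1970\right) - 614714 = 4032026 - 614714 = 3417312$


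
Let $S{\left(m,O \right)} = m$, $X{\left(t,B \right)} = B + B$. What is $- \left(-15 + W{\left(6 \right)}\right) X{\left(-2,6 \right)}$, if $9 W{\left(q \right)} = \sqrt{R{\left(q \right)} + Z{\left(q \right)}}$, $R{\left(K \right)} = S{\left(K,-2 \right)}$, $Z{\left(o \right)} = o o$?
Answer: $180 - \frac{4 \sqrt{42}}{3} \approx 171.36$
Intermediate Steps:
$Z{\left(o \right)} = o^{2}$
$X{\left(t,B \right)} = 2 B$
$R{\left(K \right)} = K$
$W{\left(q \right)} = \frac{\sqrt{q + q^{2}}}{9}$
$- \left(-15 + W{\left(6 \right)}\right) X{\left(-2,6 \right)} = - \left(-15 + \frac{\sqrt{6 \left(1 + 6\right)}}{9}\right) 2 \cdot 6 = - \left(-15 + \frac{\sqrt{6 \cdot 7}}{9}\right) 12 = - \left(-15 + \frac{\sqrt{42}}{9}\right) 12 = - (-180 + \frac{4 \sqrt{42}}{3}) = 180 - \frac{4 \sqrt{42}}{3}$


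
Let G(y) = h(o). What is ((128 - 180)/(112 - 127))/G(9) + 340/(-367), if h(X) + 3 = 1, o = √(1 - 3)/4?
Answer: -14642/5505 ≈ -2.6598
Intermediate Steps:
o = I*√2/4 (o = √(-2)*(¼) = (I*√2)*(¼) = I*√2/4 ≈ 0.35355*I)
h(X) = -2 (h(X) = -3 + 1 = -2)
G(y) = -2
((128 - 180)/(112 - 127))/G(9) + 340/(-367) = ((128 - 180)/(112 - 127))/(-2) + 340/(-367) = -52/(-15)*(-½) + 340*(-1/367) = -52*(-1/15)*(-½) - 340/367 = (52/15)*(-½) - 340/367 = -26/15 - 340/367 = -14642/5505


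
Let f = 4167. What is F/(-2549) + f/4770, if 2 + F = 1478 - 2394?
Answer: 1666727/1350970 ≈ 1.2337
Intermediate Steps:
F = -918 (F = -2 + (1478 - 2394) = -2 - 916 = -918)
F/(-2549) + f/4770 = -918/(-2549) + 4167/4770 = -918*(-1/2549) + 4167*(1/4770) = 918/2549 + 463/530 = 1666727/1350970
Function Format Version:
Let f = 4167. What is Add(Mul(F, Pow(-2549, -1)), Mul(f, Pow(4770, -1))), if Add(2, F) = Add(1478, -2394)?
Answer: Rational(1666727, 1350970) ≈ 1.2337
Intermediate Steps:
F = -918 (F = Add(-2, Add(1478, -2394)) = Add(-2, -916) = -918)
Add(Mul(F, Pow(-2549, -1)), Mul(f, Pow(4770, -1))) = Add(Mul(-918, Pow(-2549, -1)), Mul(4167, Pow(4770, -1))) = Add(Mul(-918, Rational(-1, 2549)), Mul(4167, Rational(1, 4770))) = Add(Rational(918, 2549), Rational(463, 530)) = Rational(1666727, 1350970)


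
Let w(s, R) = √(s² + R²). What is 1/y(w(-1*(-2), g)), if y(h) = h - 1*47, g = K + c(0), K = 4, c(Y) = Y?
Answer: -47/2189 - 2*√5/2189 ≈ -0.023514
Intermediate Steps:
g = 4 (g = 4 + 0 = 4)
w(s, R) = √(R² + s²)
y(h) = -47 + h (y(h) = h - 47 = -47 + h)
1/y(w(-1*(-2), g)) = 1/(-47 + √(4² + (-1*(-2))²)) = 1/(-47 + √(16 + 2²)) = 1/(-47 + √(16 + 4)) = 1/(-47 + √20) = 1/(-47 + 2*√5)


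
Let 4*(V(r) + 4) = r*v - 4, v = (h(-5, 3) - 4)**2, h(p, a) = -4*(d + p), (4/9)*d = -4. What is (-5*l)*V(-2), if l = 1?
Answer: 6785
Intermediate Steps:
d = -9 (d = (9/4)*(-4) = -9)
h(p, a) = 36 - 4*p (h(p, a) = -4*(-9 + p) = 36 - 4*p)
v = 2704 (v = ((36 - 4*(-5)) - 4)**2 = ((36 + 20) - 4)**2 = (56 - 4)**2 = 52**2 = 2704)
V(r) = -5 + 676*r (V(r) = -4 + (r*2704 - 4)/4 = -4 + (2704*r - 4)/4 = -4 + (-4 + 2704*r)/4 = -4 + (-1 + 676*r) = -5 + 676*r)
(-5*l)*V(-2) = (-5*1)*(-5 + 676*(-2)) = -5*(-5 - 1352) = -5*(-1357) = 6785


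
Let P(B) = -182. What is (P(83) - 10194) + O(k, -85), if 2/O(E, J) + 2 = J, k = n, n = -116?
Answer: -902714/87 ≈ -10376.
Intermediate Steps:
k = -116
O(E, J) = 2/(-2 + J)
(P(83) - 10194) + O(k, -85) = (-182 - 10194) + 2/(-2 - 85) = -10376 + 2/(-87) = -10376 + 2*(-1/87) = -10376 - 2/87 = -902714/87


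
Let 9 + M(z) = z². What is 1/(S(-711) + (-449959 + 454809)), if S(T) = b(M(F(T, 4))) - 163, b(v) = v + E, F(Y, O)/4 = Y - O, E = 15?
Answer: 1/8184293 ≈ 1.2219e-7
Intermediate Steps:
F(Y, O) = -4*O + 4*Y (F(Y, O) = 4*(Y - O) = -4*O + 4*Y)
M(z) = -9 + z²
b(v) = 15 + v (b(v) = v + 15 = 15 + v)
S(T) = -157 + (-16 + 4*T)² (S(T) = (15 + (-9 + (-4*4 + 4*T)²)) - 163 = (15 + (-9 + (-16 + 4*T)²)) - 163 = (6 + (-16 + 4*T)²) - 163 = -157 + (-16 + 4*T)²)
1/(S(-711) + (-449959 + 454809)) = 1/((-157 + 16*(-4 - 711)²) + (-449959 + 454809)) = 1/((-157 + 16*(-715)²) + 4850) = 1/((-157 + 16*511225) + 4850) = 1/((-157 + 8179600) + 4850) = 1/(8179443 + 4850) = 1/8184293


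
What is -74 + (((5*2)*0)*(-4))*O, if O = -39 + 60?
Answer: -74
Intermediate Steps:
O = 21
-74 + (((5*2)*0)*(-4))*O = -74 + (((5*2)*0)*(-4))*21 = -74 + ((10*0)*(-4))*21 = -74 + (0*(-4))*21 = -74 + 0*21 = -74 + 0 = -74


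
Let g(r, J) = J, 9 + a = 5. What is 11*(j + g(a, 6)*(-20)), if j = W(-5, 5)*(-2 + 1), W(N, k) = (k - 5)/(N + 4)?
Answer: -1320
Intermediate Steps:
a = -4 (a = -9 + 5 = -4)
W(N, k) = (-5 + k)/(4 + N)
j = 0 (j = ((-5 + 5)/(4 - 5))*(-2 + 1) = (0/(-1))*(-1) = -1*0*(-1) = 0*(-1) = 0)
11*(j + g(a, 6)*(-20)) = 11*(0 + 6*(-20)) = 11*(0 - 120) = 11*(-120) = -1320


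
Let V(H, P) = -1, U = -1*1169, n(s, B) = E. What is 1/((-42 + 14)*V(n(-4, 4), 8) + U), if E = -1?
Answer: -1/1141 ≈ -0.00087642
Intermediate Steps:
n(s, B) = -1
U = -1169
1/((-42 + 14)*V(n(-4, 4), 8) + U) = 1/((-42 + 14)*(-1) - 1169) = 1/(-28*(-1) - 1169) = 1/(28 - 1169) = 1/(-1141) = -1/1141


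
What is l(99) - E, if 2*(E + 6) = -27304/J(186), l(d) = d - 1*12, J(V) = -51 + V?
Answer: 26207/135 ≈ 194.13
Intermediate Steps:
l(d) = -12 + d (l(d) = d - 12 = -12 + d)
E = -14462/135 (E = -6 + (-27304/(-51 + 186))/2 = -6 + (-27304/135)/2 = -6 + (-27304*1/135)/2 = -6 + (½)*(-27304/135) = -6 - 13652/135 = -14462/135 ≈ -107.13)
l(99) - E = (-12 + 99) - 1*(-14462/135) = 87 + 14462/135 = 26207/135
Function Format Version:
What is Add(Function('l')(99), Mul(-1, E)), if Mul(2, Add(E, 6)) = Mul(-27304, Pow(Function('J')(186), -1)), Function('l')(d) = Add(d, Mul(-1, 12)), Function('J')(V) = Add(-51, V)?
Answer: Rational(26207, 135) ≈ 194.13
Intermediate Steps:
Function('l')(d) = Add(-12, d) (Function('l')(d) = Add(d, -12) = Add(-12, d))
E = Rational(-14462, 135) (E = Add(-6, Mul(Rational(1, 2), Mul(-27304, Pow(Add(-51, 186), -1)))) = Add(-6, Mul(Rational(1, 2), Mul(-27304, Pow(135, -1)))) = Add(-6, Mul(Rational(1, 2), Mul(-27304, Rational(1, 135)))) = Add(-6, Mul(Rational(1, 2), Rational(-27304, 135))) = Add(-6, Rational(-13652, 135)) = Rational(-14462, 135) ≈ -107.13)
Add(Function('l')(99), Mul(-1, E)) = Add(Add(-12, 99), Mul(-1, Rational(-14462, 135))) = Add(87, Rational(14462, 135)) = Rational(26207, 135)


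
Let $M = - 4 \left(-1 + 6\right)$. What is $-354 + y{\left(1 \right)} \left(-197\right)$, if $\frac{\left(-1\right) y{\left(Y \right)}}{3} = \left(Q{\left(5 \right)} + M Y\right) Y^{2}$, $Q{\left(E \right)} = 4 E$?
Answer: $-354$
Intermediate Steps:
$M = -20$ ($M = \left(-4\right) 5 = -20$)
$y{\left(Y \right)} = - 3 Y^{2} \left(20 - 20 Y\right)$ ($y{\left(Y \right)} = - 3 \left(4 \cdot 5 - 20 Y\right) Y^{2} = - 3 \left(20 - 20 Y\right) Y^{2} = - 3 Y^{2} \left(20 - 20 Y\right)$)
$-354 + y{\left(1 \right)} \left(-197\right) = -354 + 60 \cdot 1^{2} \left(-1 + 1\right) \left(-197\right) = -354 + 60 \cdot 1 \cdot 0 \left(-197\right) = -354 + 0 \left(-197\right) = -354 + 0 = -354$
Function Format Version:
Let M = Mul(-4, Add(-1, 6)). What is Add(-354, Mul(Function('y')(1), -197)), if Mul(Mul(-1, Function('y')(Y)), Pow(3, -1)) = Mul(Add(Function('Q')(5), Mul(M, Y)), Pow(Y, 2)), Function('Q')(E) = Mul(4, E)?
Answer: -354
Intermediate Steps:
M = -20 (M = Mul(-4, 5) = -20)
Function('y')(Y) = Mul(-3, Pow(Y, 2), Add(20, Mul(-20, Y))) (Function('y')(Y) = Mul(-3, Mul(Add(Mul(4, 5), Mul(-20, Y)), Pow(Y, 2))) = Mul(-3, Mul(Add(20, Mul(-20, Y)), Pow(Y, 2))) = Mul(-3, Mul(Pow(Y, 2), Add(20, Mul(-20, Y)))) = Mul(-3, Pow(Y, 2), Add(20, Mul(-20, Y))))
Add(-354, Mul(Function('y')(1), -197)) = Add(-354, Mul(Mul(60, Pow(1, 2), Add(-1, 1)), -197)) = Add(-354, Mul(Mul(60, 1, 0), -197)) = Add(-354, Mul(0, -197)) = Add(-354, 0) = -354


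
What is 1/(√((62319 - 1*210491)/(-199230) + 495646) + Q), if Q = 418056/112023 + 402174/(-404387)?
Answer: -10362628182875700862707075/1876313660823394470815526612994 + 76005497349870270363*√1229594026301310/1876313660823394470815526612994 ≈ 0.0014149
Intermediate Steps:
Q = 41334557890/15100214967 (Q = 418056*(1/112023) + 402174*(-1/404387) = 139352/37341 - 402174/404387 = 41334557890/15100214967 ≈ 2.7374)
1/(√((62319 - 1*210491)/(-199230) + 495646) + Q) = 1/(√((62319 - 1*210491)/(-199230) + 495646) + 41334557890/15100214967) = 1/(√((62319 - 210491)*(-1/199230) + 495646) + 41334557890/15100214967) = 1/(√(-148172*(-1/199230) + 495646) + 41334557890/15100214967) = 1/(√(74086/99615 + 495646) + 41334557890/15100214967) = 1/(√(49373850376/99615) + 41334557890/15100214967) = 1/(2*√1229594026301310/99615 + 41334557890/15100214967) = 1/(41334557890/15100214967 + 2*√1229594026301310/99615)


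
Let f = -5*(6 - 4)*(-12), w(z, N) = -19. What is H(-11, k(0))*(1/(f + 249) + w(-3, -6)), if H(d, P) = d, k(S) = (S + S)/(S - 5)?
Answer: 77110/369 ≈ 208.97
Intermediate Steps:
k(S) = 2*S/(-5 + S) (k(S) = (2*S)/(-5 + S) = 2*S/(-5 + S))
f = 120 (f = -5*2*(-12) = -10*(-12) = 120)
H(-11, k(0))*(1/(f + 249) + w(-3, -6)) = -11*(1/(120 + 249) - 19) = -11*(1/369 - 19) = -11*(-7010/369) = 77110/369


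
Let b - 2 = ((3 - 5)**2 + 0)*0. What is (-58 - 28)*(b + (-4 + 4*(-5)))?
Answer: 1892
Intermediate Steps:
b = 2 (b = 2 + ((3 - 5)**2 + 0)*0 = 2 + ((-2)**2 + 0)*0 = 2 + (4 + 0)*0 = 2 + 4*0 = 2 + 0 = 2)
(-58 - 28)*(b + (-4 + 4*(-5))) = (-58 - 28)*(2 + (-4 + 4*(-5))) = -86*(2 + (-4 - 20)) = -86*(2 - 24) = -86*(-22) = 1892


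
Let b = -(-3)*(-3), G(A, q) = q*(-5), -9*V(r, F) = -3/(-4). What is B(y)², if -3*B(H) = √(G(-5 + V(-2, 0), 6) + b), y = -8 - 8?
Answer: -13/3 ≈ -4.3333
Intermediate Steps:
V(r, F) = -1/12 (V(r, F) = -(-1)/(3*(-4)) = -(-1)*(-1)/(3*4) = -⅑*¾ = -1/12)
y = -16
G(A, q) = -5*q
b = -9 (b = -3*3 = -9)
B(H) = -I*√39/3 (B(H) = -√(-5*6 - 9)/3 = -√(-30 - 9)/3 = -I*√39/3)
B(y)² = (-I*√39/3)² = -13/3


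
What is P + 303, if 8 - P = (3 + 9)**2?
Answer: 167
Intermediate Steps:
P = -136 (P = 8 - (3 + 9)**2 = 8 - 1*12**2 = 8 - 1*144 = 8 - 144 = -136)
P + 303 = -136 + 303 = 167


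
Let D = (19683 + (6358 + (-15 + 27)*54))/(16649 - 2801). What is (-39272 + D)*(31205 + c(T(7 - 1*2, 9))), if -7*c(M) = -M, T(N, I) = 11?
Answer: -59396774471641/48468 ≈ -1.2255e+9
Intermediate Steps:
c(M) = M/7 (c(M) = -(-1)*M/7 = M/7)
D = 26689/13848 (D = (19683 + (6358 + 12*54))/13848 = (19683 + (6358 + 648))*(1/13848) = (19683 + 7006)*(1/13848) = 26689*(1/13848) = 26689/13848 ≈ 1.9273)
(-39272 + D)*(31205 + c(T(7 - 1*2, 9))) = (-39272 + 26689/13848)*(31205 + (⅐)*11) = -543811967*(31205 + 11/7)/13848 = -543811967/13848*218446/7 = -59396774471641/48468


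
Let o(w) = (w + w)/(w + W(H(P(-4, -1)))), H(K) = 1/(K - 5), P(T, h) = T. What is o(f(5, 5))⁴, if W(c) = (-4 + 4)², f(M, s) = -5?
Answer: 16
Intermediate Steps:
H(K) = 1/(-5 + K)
W(c) = 0 (W(c) = 0² = 0)
o(w) = 2 (o(w) = (w + w)/(w + 0) = (2*w)/w = 2)
o(f(5, 5))⁴ = 2⁴ = 16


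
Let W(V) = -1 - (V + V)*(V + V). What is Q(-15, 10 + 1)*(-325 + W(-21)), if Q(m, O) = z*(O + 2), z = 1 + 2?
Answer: -81510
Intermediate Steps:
z = 3
Q(m, O) = 6 + 3*O (Q(m, O) = 3*(O + 2) = 3*(2 + O) = 6 + 3*O)
W(V) = -1 - 4*V² (W(V) = -1 - 2*V*2*V = -1 - 4*V²)
Q(-15, 10 + 1)*(-325 + W(-21)) = (6 + 3*(10 + 1))*(-325 + (-1 - 4*(-21)²)) = (6 + 3*11)*(-325 + (-1 - 4*441)) = (6 + 33)*(-325 + (-1 - 1764)) = 39*(-325 - 1765) = 39*(-2090) = -81510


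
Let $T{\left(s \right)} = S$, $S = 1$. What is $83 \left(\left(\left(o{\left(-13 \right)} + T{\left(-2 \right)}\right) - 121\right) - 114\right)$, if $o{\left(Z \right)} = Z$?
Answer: $-20501$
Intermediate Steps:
$T{\left(s \right)} = 1$
$83 \left(\left(\left(o{\left(-13 \right)} + T{\left(-2 \right)}\right) - 121\right) - 114\right) = 83 \left(\left(\left(-13 + 1\right) - 121\right) - 114\right) = 83 \left(\left(-12 - 121\right) - 114\right) = 83 \left(-133 - 114\right) = 83 \left(-247\right) = -20501$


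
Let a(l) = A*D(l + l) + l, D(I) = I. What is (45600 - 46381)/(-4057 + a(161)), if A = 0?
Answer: 781/3896 ≈ 0.20046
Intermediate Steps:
a(l) = l (a(l) = 0*(l + l) + l = 0*(2*l) + l = 0 + l = l)
(45600 - 46381)/(-4057 + a(161)) = (45600 - 46381)/(-4057 + 161) = -781/(-3896) = -781*(-1/3896) = 781/3896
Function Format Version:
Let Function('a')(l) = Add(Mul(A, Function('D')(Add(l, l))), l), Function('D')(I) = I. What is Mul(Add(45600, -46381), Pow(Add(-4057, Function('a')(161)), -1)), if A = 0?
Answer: Rational(781, 3896) ≈ 0.20046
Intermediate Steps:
Function('a')(l) = l (Function('a')(l) = Add(Mul(0, Add(l, l)), l) = Add(Mul(0, Mul(2, l)), l) = Add(0, l) = l)
Mul(Add(45600, -46381), Pow(Add(-4057, Function('a')(161)), -1)) = Mul(Add(45600, -46381), Pow(Add(-4057, 161), -1)) = Mul(-781, Pow(-3896, -1)) = Mul(-781, Rational(-1, 3896)) = Rational(781, 3896)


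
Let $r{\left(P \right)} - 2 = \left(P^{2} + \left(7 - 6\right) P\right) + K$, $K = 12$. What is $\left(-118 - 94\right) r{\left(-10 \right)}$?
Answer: $-22048$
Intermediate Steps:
$r{\left(P \right)} = 14 + P + P^{2}$ ($r{\left(P \right)} = 2 + \left(\left(P^{2} + \left(7 - 6\right) P\right) + 12\right) = 2 + \left(\left(P^{2} + 1 P\right) + 12\right) = 2 + \left(\left(P^{2} + P\right) + 12\right) = 2 + \left(\left(P + P^{2}\right) + 12\right) = 2 + \left(12 + P + P^{2}\right) = 14 + P + P^{2}$)
$\left(-118 - 94\right) r{\left(-10 \right)} = \left(-118 - 94\right) \left(14 - 10 + \left(-10\right)^{2}\right) = - 212 \left(14 - 10 + 100\right) = \left(-212\right) 104 = -22048$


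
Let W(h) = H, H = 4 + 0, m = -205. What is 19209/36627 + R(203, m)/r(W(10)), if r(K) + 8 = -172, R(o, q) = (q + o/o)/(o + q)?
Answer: -15463/366270 ≈ -0.042217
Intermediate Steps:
H = 4
W(h) = 4
R(o, q) = (1 + q)/(o + q) (R(o, q) = (q + 1)/(o + q) = (1 + q)/(o + q))
r(K) = -180 (r(K) = -8 - 172 = -180)
19209/36627 + R(203, m)/r(W(10)) = 19209/36627 + ((1 - 205)/(203 - 205))/(-180) = 19209*(1/36627) + (-204/(-2))*(-1/180) = 6403/12209 - ½*(-204)*(-1/180) = 6403/12209 + 102*(-1/180) = 6403/12209 - 17/30 = -15463/366270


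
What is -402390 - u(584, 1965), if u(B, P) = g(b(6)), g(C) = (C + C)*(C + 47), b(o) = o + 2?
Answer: -403270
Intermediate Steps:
b(o) = 2 + o
g(C) = 2*C*(47 + C) (g(C) = (2*C)*(47 + C) = 2*C*(47 + C))
u(B, P) = 880 (u(B, P) = 2*(2 + 6)*(47 + (2 + 6)) = 2*8*(47 + 8) = 2*8*55 = 880)
-402390 - u(584, 1965) = -402390 - 1*880 = -402390 - 880 = -403270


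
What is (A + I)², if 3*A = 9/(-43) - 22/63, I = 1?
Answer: 43744996/66048129 ≈ 0.66232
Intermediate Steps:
A = -1513/8127 (A = (9/(-43) - 22/63)/3 = (9*(-1/43) - 22*1/63)/3 = (-9/43 - 22/63)/3 = (⅓)*(-1513/2709) = -1513/8127 ≈ -0.18617)
(A + I)² = (-1513/8127 + 1)² = (6614/8127)² = 43744996/66048129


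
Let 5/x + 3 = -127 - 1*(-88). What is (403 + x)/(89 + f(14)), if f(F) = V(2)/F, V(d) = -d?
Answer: 16921/3732 ≈ 4.5340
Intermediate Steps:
x = -5/42 (x = 5/(-3 + (-127 - 1*(-88))) = 5/(-3 + (-127 + 88)) = 5/(-3 - 39) = 5/(-42) = 5*(-1/42) = -5/42 ≈ -0.11905)
f(F) = -2/F (f(F) = (-1*2)/F = -2/F)
(403 + x)/(89 + f(14)) = (403 - 5/42)/(89 - 2/14) = 16921/(42*(89 - 2*1/14)) = 16921/(42*(89 - ⅐)) = 16921/(42*(622/7)) = (16921/42)*(7/622) = 16921/3732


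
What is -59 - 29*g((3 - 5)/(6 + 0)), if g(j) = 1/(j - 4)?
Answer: -680/13 ≈ -52.308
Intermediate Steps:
g(j) = 1/(-4 + j)
-59 - 29*g((3 - 5)/(6 + 0)) = -59 - 29/(-4 + (3 - 5)/(6 + 0)) = -59 - 29/(-4 - 2/6) = -59 - 29/(-4 - 2*⅙) = -59 - 29/(-4 - ⅓) = -59 - 29/(-13/3) = -59 - 29*(-3/13) = -59 + 87/13 = -680/13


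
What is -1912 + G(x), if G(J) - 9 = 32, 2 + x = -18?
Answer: -1871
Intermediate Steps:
x = -20 (x = -2 - 18 = -20)
G(J) = 41 (G(J) = 9 + 32 = 41)
-1912 + G(x) = -1912 + 41 = -1871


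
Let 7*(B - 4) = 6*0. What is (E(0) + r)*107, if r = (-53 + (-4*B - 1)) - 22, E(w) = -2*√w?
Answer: -9844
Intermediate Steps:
B = 4 (B = 4 + (6*0)/7 = 4 + (⅐)*0 = 4 + 0 = 4)
r = -92 (r = (-53 + (-4*4 - 1)) - 22 = (-53 + (-16 - 1)) - 22 = (-53 - 17) - 22 = -70 - 22 = -92)
(E(0) + r)*107 = (-2*√0 - 92)*107 = (-2*0 - 92)*107 = (0 - 92)*107 = -92*107 = -9844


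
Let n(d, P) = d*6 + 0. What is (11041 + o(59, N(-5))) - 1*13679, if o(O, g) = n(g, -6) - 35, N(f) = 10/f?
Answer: -2685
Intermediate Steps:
n(d, P) = 6*d (n(d, P) = 6*d + 0 = 6*d)
o(O, g) = -35 + 6*g (o(O, g) = 6*g - 35 = -35 + 6*g)
(11041 + o(59, N(-5))) - 1*13679 = (11041 + (-35 + 6*(10/(-5)))) - 1*13679 = (11041 + (-35 + 6*(10*(-1/5)))) - 13679 = (11041 + (-35 + 6*(-2))) - 13679 = (11041 + (-35 - 12)) - 13679 = (11041 - 47) - 13679 = 10994 - 13679 = -2685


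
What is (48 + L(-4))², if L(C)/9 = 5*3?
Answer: 33489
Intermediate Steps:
L(C) = 135 (L(C) = 9*(5*3) = 9*15 = 135)
(48 + L(-4))² = (48 + 135)² = 183² = 33489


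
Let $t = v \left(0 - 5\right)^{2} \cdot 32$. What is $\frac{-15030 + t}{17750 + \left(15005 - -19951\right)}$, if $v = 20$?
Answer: $\frac{485}{26353} \approx 0.018404$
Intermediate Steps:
$t = 16000$ ($t = 20 \left(0 - 5\right)^{2} \cdot 32 = 20 \left(-5\right)^{2} \cdot 32 = 20 \cdot 25 \cdot 32 = 500 \cdot 32 = 16000$)
$\frac{-15030 + t}{17750 + \left(15005 - -19951\right)} = \frac{-15030 + 16000}{17750 + \left(15005 - -19951\right)} = \frac{970}{17750 + \left(15005 + 19951\right)} = \frac{970}{17750 + 34956} = \frac{970}{52706} = 970 \cdot \frac{1}{52706} = \frac{485}{26353}$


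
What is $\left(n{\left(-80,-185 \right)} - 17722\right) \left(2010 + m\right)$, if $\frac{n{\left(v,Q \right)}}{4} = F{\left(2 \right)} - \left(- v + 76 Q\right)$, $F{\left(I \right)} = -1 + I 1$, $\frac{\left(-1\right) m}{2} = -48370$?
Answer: $3772447500$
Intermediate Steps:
$m = 96740$ ($m = \left(-2\right) \left(-48370\right) = 96740$)
$F{\left(I \right)} = -1 + I$
$n{\left(v,Q \right)} = 4 - 304 Q + 4 v$ ($n{\left(v,Q \right)} = 4 \left(\left(-1 + 2\right) - \left(- v + 76 Q\right)\right) = 4 \left(1 - \left(- v + 76 Q\right)\right) = 4 \left(1 + v - 76 Q\right) = 4 - 304 Q + 4 v$)
$\left(n{\left(-80,-185 \right)} - 17722\right) \left(2010 + m\right) = \left(\left(4 - -56240 + 4 \left(-80\right)\right) - 17722\right) \left(2010 + 96740\right) = \left(\left(4 + 56240 - 320\right) - 17722\right) 98750 = \left(55924 - 17722\right) 98750 = 38202 \cdot 98750 = 3772447500$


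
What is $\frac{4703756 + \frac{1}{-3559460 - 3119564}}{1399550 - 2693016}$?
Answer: $- \frac{31416499214143}{8639090457184} \approx -3.6366$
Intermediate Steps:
$\frac{4703756 + \frac{1}{-3559460 - 3119564}}{1399550 - 2693016} = \frac{4703756 + \frac{1}{-6679024}}{-1293466} = \left(4703756 - \frac{1}{6679024}\right) \left(- \frac{1}{1293466}\right) = \frac{31416499214143}{6679024} \left(- \frac{1}{1293466}\right) = - \frac{31416499214143}{8639090457184}$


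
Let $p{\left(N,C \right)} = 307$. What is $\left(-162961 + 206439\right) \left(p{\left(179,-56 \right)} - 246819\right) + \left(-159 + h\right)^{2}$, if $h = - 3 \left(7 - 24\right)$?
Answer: $-10717837072$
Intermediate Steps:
$h = 51$ ($h = - 3 \left(7 - 24\right) = \left(-3\right) \left(-17\right) = 51$)
$\left(-162961 + 206439\right) \left(p{\left(179,-56 \right)} - 246819\right) + \left(-159 + h\right)^{2} = \left(-162961 + 206439\right) \left(307 - 246819\right) + \left(-159 + 51\right)^{2} = 43478 \left(-246512\right) + \left(-108\right)^{2} = -10717848736 + 11664 = -10717837072$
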